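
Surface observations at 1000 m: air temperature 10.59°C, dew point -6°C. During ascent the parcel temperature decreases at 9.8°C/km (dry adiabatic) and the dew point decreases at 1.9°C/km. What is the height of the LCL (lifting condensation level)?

T and T_d converge at 9.8 − 1.9 = 7.9°C per km
Height above start = (10.59 − (-6)) / 7.9 = 2.1 km
LCL altitude = 1000 m + 2100 m = 3100 m

3100 m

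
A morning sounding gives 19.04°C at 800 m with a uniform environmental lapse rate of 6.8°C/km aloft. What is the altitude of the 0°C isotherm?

3600 m

Height above start = (19.04 − 0) / 6.8 = 2.8 km
Altitude = 800 m + 2800 m = 3600 m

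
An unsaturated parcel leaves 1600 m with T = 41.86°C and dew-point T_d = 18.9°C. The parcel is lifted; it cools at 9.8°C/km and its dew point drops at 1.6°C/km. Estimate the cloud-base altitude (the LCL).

T and T_d converge at 9.8 − 1.6 = 8.2°C per km
Height above start = (41.86 − 18.9) / 8.2 = 2.8 km
LCL altitude = 1600 m + 2800 m = 4400 m

4400 m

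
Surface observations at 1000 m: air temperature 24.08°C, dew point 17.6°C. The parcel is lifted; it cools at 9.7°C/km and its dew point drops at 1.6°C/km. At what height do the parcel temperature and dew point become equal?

1800 m

T and T_d converge at 9.7 − 1.6 = 8.1°C per km
Height above start = (24.08 − 17.6) / 8.1 = 0.8 km
LCL altitude = 1000 m + 800 m = 1800 m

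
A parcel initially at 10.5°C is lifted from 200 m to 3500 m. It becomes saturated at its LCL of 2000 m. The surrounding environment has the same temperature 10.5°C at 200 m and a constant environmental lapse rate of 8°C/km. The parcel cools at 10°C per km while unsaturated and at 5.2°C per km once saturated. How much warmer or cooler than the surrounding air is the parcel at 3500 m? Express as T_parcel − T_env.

Parcel:
  200 → 2000 m (dry, 10°C/km): ΔT = -10 × 1.8 = -18°C → T = -7.5°C
  2000 → 3500 m (saturated, 5.2°C/km): ΔT = -5.2 × 1.5 = -7.8°C → T = -15.3°C
Environment:
  200 → 3500 m (environment, 8°C/km): ΔT = -8 × 3.3 = -26.4°C → T = -15.9°C
T_parcel − T_env = -15.3 − (-15.9) = +0.6°C

+0.6°C (parcel warmer than environment)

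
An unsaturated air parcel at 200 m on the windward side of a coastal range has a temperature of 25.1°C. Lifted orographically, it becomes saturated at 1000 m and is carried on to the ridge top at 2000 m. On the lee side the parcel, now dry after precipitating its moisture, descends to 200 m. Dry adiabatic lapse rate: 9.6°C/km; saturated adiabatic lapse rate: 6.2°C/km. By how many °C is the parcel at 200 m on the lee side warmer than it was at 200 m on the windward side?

200 → 1000 m (dry, 9.6°C/km): ΔT = -9.6 × 0.8 = -7.68°C → T = 17.42°C
1000 → 2000 m (saturated, 6.2°C/km): ΔT = -6.2 × 1 = -6.2°C → T = 11.22°C
2000 → 200 m (dry descent, 9.6°C/km): ΔT = +9.6 × 1.8 = +17.28°C → T = 28.5°C
Net change vs windward start: 28.5 − 25.1 = +3.4°C

+3.4°C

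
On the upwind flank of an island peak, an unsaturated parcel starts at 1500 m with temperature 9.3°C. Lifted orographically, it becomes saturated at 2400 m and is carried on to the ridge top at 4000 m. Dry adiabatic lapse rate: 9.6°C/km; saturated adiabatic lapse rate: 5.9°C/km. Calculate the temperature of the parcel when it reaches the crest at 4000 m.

-8.78°C

Dry to 2400 m: -9.6 × 0.9 km = -8.64°C, so T = 0.66°C.
Saturated to 4000 m: -5.9 × 1.6 km = -9.44°C, so T = -8.78°C.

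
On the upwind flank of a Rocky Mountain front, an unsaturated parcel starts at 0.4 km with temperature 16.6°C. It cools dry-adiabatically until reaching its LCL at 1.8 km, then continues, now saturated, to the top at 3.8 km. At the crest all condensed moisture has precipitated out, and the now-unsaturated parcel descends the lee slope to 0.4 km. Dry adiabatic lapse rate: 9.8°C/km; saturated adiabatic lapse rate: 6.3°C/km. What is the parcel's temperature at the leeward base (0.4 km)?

400–1800 m, dry: Δz = 1.4 km ⇒ ΔT = -13.72°C; T = 2.88°C
1800–3800 m, saturated: Δz = 2 km ⇒ ΔT = -12.6°C; T = -9.72°C
3800–400 m, dry descent: Δz = 3.4 km ⇒ ΔT = +33.32°C; T = 23.6°C

23.6°C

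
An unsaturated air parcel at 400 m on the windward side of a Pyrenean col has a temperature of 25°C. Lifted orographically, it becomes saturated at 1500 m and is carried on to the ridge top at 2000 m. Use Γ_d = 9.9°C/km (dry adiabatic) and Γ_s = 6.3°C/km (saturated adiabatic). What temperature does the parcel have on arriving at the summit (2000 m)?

400 → 1500 m (dry, 9.9°C/km): ΔT = -9.9 × 1.1 = -10.89°C → T = 14.11°C
1500 → 2000 m (saturated, 6.3°C/km): ΔT = -6.3 × 0.5 = -3.15°C → T = 10.96°C

10.96°C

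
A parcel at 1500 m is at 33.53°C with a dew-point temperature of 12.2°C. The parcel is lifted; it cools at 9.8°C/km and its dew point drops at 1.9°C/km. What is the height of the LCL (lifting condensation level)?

4200 m

T and T_d converge at 9.8 − 1.9 = 7.9°C per km
Height above start = (33.53 − 12.2) / 7.9 = 2.7 km
LCL altitude = 1500 m + 2700 m = 4200 m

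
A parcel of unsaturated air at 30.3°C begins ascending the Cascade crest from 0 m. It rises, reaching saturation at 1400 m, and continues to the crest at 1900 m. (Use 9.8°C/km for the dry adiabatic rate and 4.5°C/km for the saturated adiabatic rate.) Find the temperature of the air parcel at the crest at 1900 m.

14.33°C

From 0 m to 1400 m (dry): cools by 9.8 × 1.4 = 13.72°C, giving 16.58°C.
From 1400 m to 1900 m (saturated): cools by 4.5 × 0.5 = 2.25°C, giving 14.33°C.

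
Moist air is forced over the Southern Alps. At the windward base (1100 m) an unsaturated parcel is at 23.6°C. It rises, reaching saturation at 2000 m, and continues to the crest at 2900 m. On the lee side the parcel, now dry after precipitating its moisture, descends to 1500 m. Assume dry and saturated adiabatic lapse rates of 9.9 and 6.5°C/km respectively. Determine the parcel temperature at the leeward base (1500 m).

22.7°C

Dry to 2000 m: -9.9 × 0.9 km = -8.91°C, so T = 14.69°C.
Saturated to 2900 m: -6.5 × 0.9 km = -5.85°C, so T = 8.84°C.
Dry descent to 1500 m: +9.9 × 1.4 km = +13.86°C, so T = 22.7°C.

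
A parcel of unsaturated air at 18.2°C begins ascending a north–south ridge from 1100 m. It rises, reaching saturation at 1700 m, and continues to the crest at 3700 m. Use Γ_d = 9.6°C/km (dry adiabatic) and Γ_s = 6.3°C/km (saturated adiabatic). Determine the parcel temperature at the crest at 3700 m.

1100–1700 m, dry: Δz = 0.6 km ⇒ ΔT = -5.76°C; T = 12.44°C
1700–3700 m, saturated: Δz = 2 km ⇒ ΔT = -12.6°C; T = -0.16°C

-0.16°C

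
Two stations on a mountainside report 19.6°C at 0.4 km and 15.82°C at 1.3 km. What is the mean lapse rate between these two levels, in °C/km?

4.2°C/km

Γ = −ΔT/Δz = (19.6 − 15.82) / (1300 − 400) m
  = 3.78°C / 0.9 km = 4.2°C/km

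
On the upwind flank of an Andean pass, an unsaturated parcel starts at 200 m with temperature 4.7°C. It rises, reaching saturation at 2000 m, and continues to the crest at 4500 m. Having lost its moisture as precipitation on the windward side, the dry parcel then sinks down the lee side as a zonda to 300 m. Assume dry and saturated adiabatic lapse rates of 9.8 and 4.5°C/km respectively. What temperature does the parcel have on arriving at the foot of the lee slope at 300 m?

From 200 m to 2000 m (dry): cools by 9.8 × 1.8 = 17.64°C, giving -12.94°C.
From 2000 m to 4500 m (saturated): cools by 4.5 × 2.5 = 11.25°C, giving -24.19°C.
From 4500 m to 300 m (dry descent): warms by 9.8 × 4.2 = 41.16°C, giving 16.97°C.

16.97°C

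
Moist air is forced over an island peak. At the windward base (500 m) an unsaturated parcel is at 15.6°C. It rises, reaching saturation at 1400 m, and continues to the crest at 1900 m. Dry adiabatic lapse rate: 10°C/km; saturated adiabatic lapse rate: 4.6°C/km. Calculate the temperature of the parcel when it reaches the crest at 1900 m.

4.3°C

500 → 1400 m (dry, 10°C/km): ΔT = -10 × 0.9 = -9°C → T = 6.6°C
1400 → 1900 m (saturated, 4.6°C/km): ΔT = -4.6 × 0.5 = -2.3°C → T = 4.3°C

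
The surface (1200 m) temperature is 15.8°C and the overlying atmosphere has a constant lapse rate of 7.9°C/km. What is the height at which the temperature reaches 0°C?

3200 m

Height above start = (15.8 − 0) / 7.9 = 2 km
Altitude = 1200 m + 2000 m = 3200 m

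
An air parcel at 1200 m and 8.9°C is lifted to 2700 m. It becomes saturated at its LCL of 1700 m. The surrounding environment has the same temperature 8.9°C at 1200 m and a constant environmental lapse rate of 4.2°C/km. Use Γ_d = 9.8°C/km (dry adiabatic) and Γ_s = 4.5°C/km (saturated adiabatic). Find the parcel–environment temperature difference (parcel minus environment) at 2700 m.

-3.1°C (parcel cooler than environment)

Parcel:
  From 1200 m to 1700 m (dry): cools by 9.8 × 0.5 = 4.9°C, giving 4°C.
  From 1700 m to 2700 m (saturated): cools by 4.5 × 1 = 4.5°C, giving -0.5°C.
Environment:
  From 1200 m to 2700 m (environment): cools by 4.2 × 1.5 = 6.3°C, giving 2.6°C.
T_parcel − T_env = -0.5 − 2.6 = -3.1°C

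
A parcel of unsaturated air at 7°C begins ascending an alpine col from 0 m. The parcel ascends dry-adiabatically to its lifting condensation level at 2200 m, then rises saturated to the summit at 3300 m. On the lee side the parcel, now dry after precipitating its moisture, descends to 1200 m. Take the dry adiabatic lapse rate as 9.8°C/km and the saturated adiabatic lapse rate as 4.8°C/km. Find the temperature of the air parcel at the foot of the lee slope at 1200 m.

0 → 2200 m (dry, 9.8°C/km): ΔT = -9.8 × 2.2 = -21.56°C → T = -14.56°C
2200 → 3300 m (saturated, 4.8°C/km): ΔT = -4.8 × 1.1 = -5.28°C → T = -19.84°C
3300 → 1200 m (dry descent, 9.8°C/km): ΔT = +9.8 × 2.1 = +20.58°C → T = 0.74°C

0.74°C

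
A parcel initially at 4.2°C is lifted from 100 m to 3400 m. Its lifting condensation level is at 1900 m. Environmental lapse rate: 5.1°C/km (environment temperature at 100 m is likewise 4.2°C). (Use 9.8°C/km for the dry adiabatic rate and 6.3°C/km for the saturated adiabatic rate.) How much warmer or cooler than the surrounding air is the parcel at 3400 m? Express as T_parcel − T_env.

-10.26°C (parcel cooler than environment)

Parcel:
  Dry to 1900 m: -9.8 × 1.8 km = -17.64°C, so T = -13.44°C.
  Saturated to 3400 m: -6.3 × 1.5 km = -9.45°C, so T = -22.89°C.
Environment:
  Environment to 3400 m: -5.1 × 3.3 km = -16.83°C, so T = -12.63°C.
T_parcel − T_env = -22.89 − (-12.63) = -10.26°C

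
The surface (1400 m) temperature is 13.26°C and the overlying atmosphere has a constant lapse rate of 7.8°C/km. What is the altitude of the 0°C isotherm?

Height above start = (13.26 − 0) / 7.8 = 1.7 km
Altitude = 1400 m + 1700 m = 3100 m

3100 m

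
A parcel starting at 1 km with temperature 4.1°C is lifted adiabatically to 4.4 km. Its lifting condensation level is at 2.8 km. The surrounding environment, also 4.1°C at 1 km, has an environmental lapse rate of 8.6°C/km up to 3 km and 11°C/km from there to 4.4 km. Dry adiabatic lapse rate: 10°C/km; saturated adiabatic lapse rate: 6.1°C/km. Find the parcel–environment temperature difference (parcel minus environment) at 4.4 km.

Parcel:
  From 1000 m to 2800 m (dry): cools by 10 × 1.8 = 18°C, giving -13.9°C.
  From 2800 m to 4400 m (saturated): cools by 6.1 × 1.6 = 9.76°C, giving -23.66°C.
Environment:
  From 1000 m to 3000 m (environment, lower layer): cools by 8.6 × 2 = 17.2°C, giving -13.1°C.
  From 3000 m to 4400 m (environment, upper layer): cools by 11 × 1.4 = 15.4°C, giving -28.5°C.
T_parcel − T_env = -23.66 − (-28.5) = +4.84°C

+4.84°C (parcel warmer than environment)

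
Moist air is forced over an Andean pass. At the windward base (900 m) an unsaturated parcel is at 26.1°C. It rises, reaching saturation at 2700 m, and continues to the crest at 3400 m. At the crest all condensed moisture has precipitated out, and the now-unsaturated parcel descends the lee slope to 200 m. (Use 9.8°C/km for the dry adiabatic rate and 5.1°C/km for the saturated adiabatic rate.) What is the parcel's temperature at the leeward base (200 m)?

900–2700 m, dry: Δz = 1.8 km ⇒ ΔT = -17.64°C; T = 8.46°C
2700–3400 m, saturated: Δz = 0.7 km ⇒ ΔT = -3.57°C; T = 4.89°C
3400–200 m, dry descent: Δz = 3.2 km ⇒ ΔT = +31.36°C; T = 36.25°C

36.25°C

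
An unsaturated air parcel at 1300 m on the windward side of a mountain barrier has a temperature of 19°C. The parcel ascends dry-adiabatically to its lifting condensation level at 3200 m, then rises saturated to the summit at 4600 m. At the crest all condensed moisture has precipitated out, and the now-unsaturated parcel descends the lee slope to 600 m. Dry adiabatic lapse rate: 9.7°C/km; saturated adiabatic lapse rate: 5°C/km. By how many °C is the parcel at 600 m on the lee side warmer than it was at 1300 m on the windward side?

+13.37°C

1300–3200 m, dry: Δz = 1.9 km ⇒ ΔT = -18.43°C; T = 0.57°C
3200–4600 m, saturated: Δz = 1.4 km ⇒ ΔT = -7°C; T = -6.43°C
4600–600 m, dry descent: Δz = 4 km ⇒ ΔT = +38.8°C; T = 32.37°C
Net change vs windward start: 32.37 − 19 = +13.37°C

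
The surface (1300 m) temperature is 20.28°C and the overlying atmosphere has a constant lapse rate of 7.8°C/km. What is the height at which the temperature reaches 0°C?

Height above start = (20.28 − 0) / 7.8 = 2.6 km
Altitude = 1300 m + 2600 m = 3900 m

3900 m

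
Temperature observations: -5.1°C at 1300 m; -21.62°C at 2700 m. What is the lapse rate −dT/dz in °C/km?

Γ = −ΔT/Δz = (-5.1 − (-21.62)) / (2700 − 1300) m
  = 16.52°C / 1.4 km = 11.8°C/km

11.8°C/km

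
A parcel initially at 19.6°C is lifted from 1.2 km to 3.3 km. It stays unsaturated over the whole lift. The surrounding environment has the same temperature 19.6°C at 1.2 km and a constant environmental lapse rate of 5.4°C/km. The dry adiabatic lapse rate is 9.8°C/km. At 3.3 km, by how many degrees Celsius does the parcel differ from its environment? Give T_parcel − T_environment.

Parcel:
  Dry to 3300 m: -9.8 × 2.1 km = -20.58°C, so T = -0.98°C.
Environment:
  Environment to 3300 m: -5.4 × 2.1 km = -11.34°C, so T = 8.26°C.
T_parcel − T_env = -0.98 − 8.26 = -9.24°C

-9.24°C (parcel cooler than environment)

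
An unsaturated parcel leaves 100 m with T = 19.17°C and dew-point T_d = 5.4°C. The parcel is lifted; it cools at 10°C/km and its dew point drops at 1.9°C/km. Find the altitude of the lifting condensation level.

1800 m

T and T_d converge at 10 − 1.9 = 8.1°C per km
Height above start = (19.17 − 5.4) / 8.1 = 1.7 km
LCL altitude = 100 m + 1700 m = 1800 m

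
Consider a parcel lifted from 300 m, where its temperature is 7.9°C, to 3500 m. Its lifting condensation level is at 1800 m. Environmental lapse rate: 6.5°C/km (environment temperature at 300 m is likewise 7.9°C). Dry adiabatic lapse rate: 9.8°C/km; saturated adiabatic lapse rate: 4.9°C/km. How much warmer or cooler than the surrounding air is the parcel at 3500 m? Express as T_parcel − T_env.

-2.23°C (parcel cooler than environment)

Parcel:
  From 300 m to 1800 m (dry): cools by 9.8 × 1.5 = 14.7°C, giving -6.8°C.
  From 1800 m to 3500 m (saturated): cools by 4.9 × 1.7 = 8.33°C, giving -15.13°C.
Environment:
  From 300 m to 3500 m (environment): cools by 6.5 × 3.2 = 20.8°C, giving -12.9°C.
T_parcel − T_env = -15.13 − (-12.9) = -2.23°C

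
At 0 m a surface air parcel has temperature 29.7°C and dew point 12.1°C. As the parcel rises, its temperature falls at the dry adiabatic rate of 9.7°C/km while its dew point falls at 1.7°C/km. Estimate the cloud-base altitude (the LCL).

T and T_d converge at 9.7 − 1.7 = 8°C per km
Height above start = (29.7 − 12.1) / 8 = 2.2 km
LCL altitude = 0 m + 2200 m = 2200 m

2200 m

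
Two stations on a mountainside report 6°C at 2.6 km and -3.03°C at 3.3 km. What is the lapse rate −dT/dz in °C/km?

Γ = −ΔT/Δz = (6 − (-3.03)) / (3300 − 2600) m
  = 9.03°C / 0.7 km = 12.9°C/km

12.9°C/km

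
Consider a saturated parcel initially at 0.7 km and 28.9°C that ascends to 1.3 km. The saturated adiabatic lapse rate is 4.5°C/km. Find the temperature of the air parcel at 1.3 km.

26.2°C

Saturated adiabatic to 1300 m: -4.5 × 0.6 km = -2.7°C, so T = 26.2°C.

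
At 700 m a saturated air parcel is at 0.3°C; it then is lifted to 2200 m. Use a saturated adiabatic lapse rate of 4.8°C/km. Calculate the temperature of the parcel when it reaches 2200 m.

From 700 m to 2200 m (saturated adiabatic): cools by 4.8 × 1.5 = 7.2°C, giving -6.9°C.

-6.9°C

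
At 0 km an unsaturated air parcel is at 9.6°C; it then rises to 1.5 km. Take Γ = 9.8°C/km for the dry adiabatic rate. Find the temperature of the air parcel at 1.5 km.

-5.1°C

0–1500 m, dry adiabatic: Δz = 1.5 km ⇒ ΔT = -14.7°C; T = -5.1°C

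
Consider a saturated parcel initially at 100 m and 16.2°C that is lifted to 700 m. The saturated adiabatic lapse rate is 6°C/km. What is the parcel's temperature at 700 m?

From 100 m to 700 m (saturated adiabatic): cools by 6 × 0.6 = 3.6°C, giving 12.6°C.

12.6°C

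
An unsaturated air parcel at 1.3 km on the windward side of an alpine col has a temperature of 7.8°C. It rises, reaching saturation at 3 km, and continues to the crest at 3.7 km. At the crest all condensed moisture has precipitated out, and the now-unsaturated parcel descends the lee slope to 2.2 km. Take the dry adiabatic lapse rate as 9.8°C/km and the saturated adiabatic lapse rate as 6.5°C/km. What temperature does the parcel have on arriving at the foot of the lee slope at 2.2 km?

From 1300 m to 3000 m (dry): cools by 9.8 × 1.7 = 16.66°C, giving -8.86°C.
From 3000 m to 3700 m (saturated): cools by 6.5 × 0.7 = 4.55°C, giving -13.41°C.
From 3700 m to 2200 m (dry descent): warms by 9.8 × 1.5 = 14.7°C, giving 1.29°C.

1.29°C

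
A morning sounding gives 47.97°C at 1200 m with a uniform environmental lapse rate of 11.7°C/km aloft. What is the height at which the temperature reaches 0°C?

5300 m

Height above start = (47.97 − 0) / 11.7 = 4.1 km
Altitude = 1200 m + 4100 m = 5300 m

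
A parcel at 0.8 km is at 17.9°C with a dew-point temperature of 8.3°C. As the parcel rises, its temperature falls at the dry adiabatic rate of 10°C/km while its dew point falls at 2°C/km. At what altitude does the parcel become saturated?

2 km

T and T_d converge at 10 − 2 = 8°C per km
Height above start = (17.9 − 8.3) / 8 = 1.2 km
LCL altitude = 800 m + 1200 m = 2000 m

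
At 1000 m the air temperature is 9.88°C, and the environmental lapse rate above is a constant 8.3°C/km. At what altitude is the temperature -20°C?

Height above start = (9.88 − (-20)) / 8.3 = 3.6 km
Altitude = 1000 m + 3600 m = 4600 m

4600 m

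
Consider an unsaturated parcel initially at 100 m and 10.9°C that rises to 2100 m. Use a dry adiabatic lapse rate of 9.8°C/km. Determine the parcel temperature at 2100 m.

From 100 m to 2100 m (dry adiabatic): cools by 9.8 × 2 = 19.6°C, giving -8.7°C.

-8.7°C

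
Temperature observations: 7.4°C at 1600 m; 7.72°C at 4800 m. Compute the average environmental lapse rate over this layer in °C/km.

-0.1°C/km

Γ = −ΔT/Δz = (7.4 − 7.72) / (4800 − 1600) m
  = -0.32°C / 3.2 km = -0.1°C/km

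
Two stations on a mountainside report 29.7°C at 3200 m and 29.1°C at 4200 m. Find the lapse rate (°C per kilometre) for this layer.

Γ = −ΔT/Δz = (29.7 − 29.1) / (4200 − 3200) m
  = 0.6°C / 1 km = 0.6°C/km

0.6°C/km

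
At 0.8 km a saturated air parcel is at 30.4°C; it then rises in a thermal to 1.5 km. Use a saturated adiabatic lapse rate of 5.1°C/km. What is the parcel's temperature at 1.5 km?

26.83°C

Saturated adiabatic to 1500 m: -5.1 × 0.7 km = -3.57°C, so T = 26.83°C.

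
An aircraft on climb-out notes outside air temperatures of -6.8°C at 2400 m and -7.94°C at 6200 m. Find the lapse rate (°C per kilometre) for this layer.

Γ = −ΔT/Δz = (-6.8 − (-7.94)) / (6200 − 2400) m
  = 1.14°C / 3.8 km = 0.3°C/km

0.3°C/km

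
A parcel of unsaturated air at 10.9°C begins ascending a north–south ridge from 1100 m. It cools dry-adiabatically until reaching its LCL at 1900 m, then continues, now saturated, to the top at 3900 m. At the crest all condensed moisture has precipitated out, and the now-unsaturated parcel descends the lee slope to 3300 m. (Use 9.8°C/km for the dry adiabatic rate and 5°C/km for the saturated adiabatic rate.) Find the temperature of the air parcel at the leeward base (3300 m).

-1.06°C

1100 → 1900 m (dry, 9.8°C/km): ΔT = -9.8 × 0.8 = -7.84°C → T = 3.06°C
1900 → 3900 m (saturated, 5°C/km): ΔT = -5 × 2 = -10°C → T = -6.94°C
3900 → 3300 m (dry descent, 9.8°C/km): ΔT = +9.8 × 0.6 = +5.88°C → T = -1.06°C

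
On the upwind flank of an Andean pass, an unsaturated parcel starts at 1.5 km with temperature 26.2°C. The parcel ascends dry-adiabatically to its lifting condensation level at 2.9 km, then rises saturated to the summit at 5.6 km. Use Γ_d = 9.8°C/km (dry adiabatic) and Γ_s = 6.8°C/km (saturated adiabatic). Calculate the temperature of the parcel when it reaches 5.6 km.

1500–2900 m, dry: Δz = 1.4 km ⇒ ΔT = -13.72°C; T = 12.48°C
2900–5600 m, saturated: Δz = 2.7 km ⇒ ΔT = -18.36°C; T = -5.88°C

-5.88°C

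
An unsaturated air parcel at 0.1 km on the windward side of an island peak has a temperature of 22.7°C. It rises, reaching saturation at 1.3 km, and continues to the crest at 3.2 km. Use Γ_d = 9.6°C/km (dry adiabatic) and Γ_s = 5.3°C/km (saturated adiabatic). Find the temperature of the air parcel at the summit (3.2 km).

1.11°C

100–1300 m, dry: Δz = 1.2 km ⇒ ΔT = -11.52°C; T = 11.18°C
1300–3200 m, saturated: Δz = 1.9 km ⇒ ΔT = -10.07°C; T = 1.11°C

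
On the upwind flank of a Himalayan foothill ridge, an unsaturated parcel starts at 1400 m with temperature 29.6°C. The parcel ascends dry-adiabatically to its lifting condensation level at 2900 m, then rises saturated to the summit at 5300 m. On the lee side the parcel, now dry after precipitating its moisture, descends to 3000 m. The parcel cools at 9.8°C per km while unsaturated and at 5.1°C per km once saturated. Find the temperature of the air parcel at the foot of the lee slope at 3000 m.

25.2°C

Dry to 2900 m: -9.8 × 1.5 km = -14.7°C, so T = 14.9°C.
Saturated to 5300 m: -5.1 × 2.4 km = -12.24°C, so T = 2.66°C.
Dry descent to 3000 m: +9.8 × 2.3 km = +22.54°C, so T = 25.2°C.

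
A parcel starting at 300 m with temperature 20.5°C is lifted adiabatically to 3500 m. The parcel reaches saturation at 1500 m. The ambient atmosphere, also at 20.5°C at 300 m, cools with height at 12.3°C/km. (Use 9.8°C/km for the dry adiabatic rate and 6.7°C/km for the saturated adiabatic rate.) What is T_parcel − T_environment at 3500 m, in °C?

+14.2°C (parcel warmer than environment)

Parcel:
  Dry to 1500 m: -9.8 × 1.2 km = -11.76°C, so T = 8.74°C.
  Saturated to 3500 m: -6.7 × 2 km = -13.4°C, so T = -4.66°C.
Environment:
  Environment to 3500 m: -12.3 × 3.2 km = -39.36°C, so T = -18.86°C.
T_parcel − T_env = -4.66 − (-18.86) = +14.2°C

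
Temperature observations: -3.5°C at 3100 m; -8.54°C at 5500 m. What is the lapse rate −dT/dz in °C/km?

2.1°C/km

Γ = −ΔT/Δz = (-3.5 − (-8.54)) / (5500 − 3100) m
  = 5.04°C / 2.4 km = 2.1°C/km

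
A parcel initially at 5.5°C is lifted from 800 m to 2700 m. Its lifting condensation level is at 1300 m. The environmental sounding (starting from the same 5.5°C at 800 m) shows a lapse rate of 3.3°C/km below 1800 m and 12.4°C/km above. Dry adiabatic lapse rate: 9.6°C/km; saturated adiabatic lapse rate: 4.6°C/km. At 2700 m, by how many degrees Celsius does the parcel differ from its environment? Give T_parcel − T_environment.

+3.22°C (parcel warmer than environment)

Parcel:
  800–1300 m, dry: Δz = 0.5 km ⇒ ΔT = -4.8°C; T = 0.7°C
  1300–2700 m, saturated: Δz = 1.4 km ⇒ ΔT = -6.44°C; T = -5.74°C
Environment:
  800–1800 m, environment, lower layer: Δz = 1 km ⇒ ΔT = -3.3°C; T = 2.2°C
  1800–2700 m, environment, upper layer: Δz = 0.9 km ⇒ ΔT = -11.16°C; T = -8.96°C
T_parcel − T_env = -5.74 − (-8.96) = +3.22°C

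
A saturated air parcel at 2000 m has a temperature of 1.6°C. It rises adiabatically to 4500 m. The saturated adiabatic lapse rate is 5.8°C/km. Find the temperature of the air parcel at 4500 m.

-12.9°C

From 2000 m to 4500 m (saturated adiabatic): cools by 5.8 × 2.5 = 14.5°C, giving -12.9°C.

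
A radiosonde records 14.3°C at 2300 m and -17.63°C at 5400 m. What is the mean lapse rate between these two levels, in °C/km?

10.3°C/km

Γ = −ΔT/Δz = (14.3 − (-17.63)) / (5400 − 2300) m
  = 31.93°C / 3.1 km = 10.3°C/km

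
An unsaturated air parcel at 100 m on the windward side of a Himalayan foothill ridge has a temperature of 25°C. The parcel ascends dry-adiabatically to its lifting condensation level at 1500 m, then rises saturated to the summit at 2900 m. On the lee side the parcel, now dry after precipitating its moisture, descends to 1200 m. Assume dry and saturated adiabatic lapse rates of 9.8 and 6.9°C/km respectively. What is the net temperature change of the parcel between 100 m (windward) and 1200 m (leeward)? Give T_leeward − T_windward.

-6.72°C

From 100 m to 1500 m (dry): cools by 9.8 × 1.4 = 13.72°C, giving 11.28°C.
From 1500 m to 2900 m (saturated): cools by 6.9 × 1.4 = 9.66°C, giving 1.62°C.
From 2900 m to 1200 m (dry descent): warms by 9.8 × 1.7 = 16.66°C, giving 18.28°C.
Net change vs windward start: 18.28 − 25 = -6.72°C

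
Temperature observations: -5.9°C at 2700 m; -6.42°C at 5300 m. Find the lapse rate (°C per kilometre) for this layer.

0.2°C/km

Γ = −ΔT/Δz = (-5.9 − (-6.42)) / (5300 − 2700) m
  = 0.52°C / 2.6 km = 0.2°C/km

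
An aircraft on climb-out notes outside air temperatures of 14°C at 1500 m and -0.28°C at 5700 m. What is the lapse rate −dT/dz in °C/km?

3.4°C/km

Γ = −ΔT/Δz = (14 − (-0.28)) / (5700 − 1500) m
  = 14.28°C / 4.2 km = 3.4°C/km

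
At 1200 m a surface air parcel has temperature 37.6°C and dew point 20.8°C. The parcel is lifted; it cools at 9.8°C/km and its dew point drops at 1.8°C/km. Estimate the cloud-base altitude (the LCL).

3300 m

T and T_d converge at 9.8 − 1.8 = 8°C per km
Height above start = (37.6 − 20.8) / 8 = 2.1 km
LCL altitude = 1200 m + 2100 m = 3300 m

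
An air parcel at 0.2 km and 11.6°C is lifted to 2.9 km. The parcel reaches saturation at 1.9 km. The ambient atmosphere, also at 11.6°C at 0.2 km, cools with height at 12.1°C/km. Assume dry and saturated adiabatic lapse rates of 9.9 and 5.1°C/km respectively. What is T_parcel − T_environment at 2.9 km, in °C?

+10.74°C (parcel warmer than environment)

Parcel:
  From 200 m to 1900 m (dry): cools by 9.9 × 1.7 = 16.83°C, giving -5.23°C.
  From 1900 m to 2900 m (saturated): cools by 5.1 × 1 = 5.1°C, giving -10.33°C.
Environment:
  From 200 m to 2900 m (environment): cools by 12.1 × 2.7 = 32.67°C, giving -21.07°C.
T_parcel − T_env = -10.33 − (-21.07) = +10.74°C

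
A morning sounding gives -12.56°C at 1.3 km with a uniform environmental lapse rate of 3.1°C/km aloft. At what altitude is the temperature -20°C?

Height above start = (-12.56 − (-20)) / 3.1 = 2.4 km
Altitude = 1300 m + 2400 m = 3700 m

3.7 km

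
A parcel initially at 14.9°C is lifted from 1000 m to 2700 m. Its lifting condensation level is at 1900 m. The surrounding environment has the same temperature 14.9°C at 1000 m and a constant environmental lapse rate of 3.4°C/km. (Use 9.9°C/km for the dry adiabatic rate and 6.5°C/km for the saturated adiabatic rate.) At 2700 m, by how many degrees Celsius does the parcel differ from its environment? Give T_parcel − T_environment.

-8.33°C (parcel cooler than environment)

Parcel:
  1000 → 1900 m (dry, 9.9°C/km): ΔT = -9.9 × 0.9 = -8.91°C → T = 5.99°C
  1900 → 2700 m (saturated, 6.5°C/km): ΔT = -6.5 × 0.8 = -5.2°C → T = 0.79°C
Environment:
  1000 → 2700 m (environment, 3.4°C/km): ΔT = -3.4 × 1.7 = -5.78°C → T = 9.12°C
T_parcel − T_env = 0.79 − 9.12 = -8.33°C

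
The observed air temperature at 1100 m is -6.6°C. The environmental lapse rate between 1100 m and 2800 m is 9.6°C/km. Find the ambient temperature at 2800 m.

1100 → 2800 m (environmental, 9.6°C/km): ΔT = -9.6 × 1.7 = -16.32°C → T = -22.92°C

-22.92°C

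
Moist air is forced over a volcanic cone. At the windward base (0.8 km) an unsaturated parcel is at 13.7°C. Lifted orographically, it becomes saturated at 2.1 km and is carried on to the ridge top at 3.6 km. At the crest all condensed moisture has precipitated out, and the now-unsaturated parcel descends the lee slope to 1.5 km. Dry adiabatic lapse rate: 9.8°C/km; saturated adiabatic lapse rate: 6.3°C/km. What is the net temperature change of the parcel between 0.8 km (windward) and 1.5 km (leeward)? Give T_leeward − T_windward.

800 → 2100 m (dry, 9.8°C/km): ΔT = -9.8 × 1.3 = -12.74°C → T = 0.96°C
2100 → 3600 m (saturated, 6.3°C/km): ΔT = -6.3 × 1.5 = -9.45°C → T = -8.49°C
3600 → 1500 m (dry descent, 9.8°C/km): ΔT = +9.8 × 2.1 = +20.58°C → T = 12.09°C
Net change vs windward start: 12.09 − 13.7 = -1.61°C

-1.61°C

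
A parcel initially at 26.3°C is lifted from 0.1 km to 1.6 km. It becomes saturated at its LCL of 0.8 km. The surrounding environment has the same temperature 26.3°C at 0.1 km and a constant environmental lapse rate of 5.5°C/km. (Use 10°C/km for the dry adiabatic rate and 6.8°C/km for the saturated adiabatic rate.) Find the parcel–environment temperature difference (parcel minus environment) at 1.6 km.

Parcel:
  100 → 800 m (dry, 10°C/km): ΔT = -10 × 0.7 = -7°C → T = 19.3°C
  800 → 1600 m (saturated, 6.8°C/km): ΔT = -6.8 × 0.8 = -5.44°C → T = 13.86°C
Environment:
  100 → 1600 m (environment, 5.5°C/km): ΔT = -5.5 × 1.5 = -8.25°C → T = 18.05°C
T_parcel − T_env = 13.86 − 18.05 = -4.19°C

-4.19°C (parcel cooler than environment)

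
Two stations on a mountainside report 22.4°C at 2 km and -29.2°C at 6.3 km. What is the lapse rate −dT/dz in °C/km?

12°C/km

Γ = −ΔT/Δz = (22.4 − (-29.2)) / (6300 − 2000) m
  = 51.6°C / 4.3 km = 12°C/km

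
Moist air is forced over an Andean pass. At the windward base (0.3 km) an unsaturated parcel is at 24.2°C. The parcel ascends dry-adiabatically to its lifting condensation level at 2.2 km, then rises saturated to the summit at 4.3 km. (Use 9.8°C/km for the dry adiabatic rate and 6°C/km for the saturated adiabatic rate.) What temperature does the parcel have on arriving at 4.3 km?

-7.02°C

From 300 m to 2200 m (dry): cools by 9.8 × 1.9 = 18.62°C, giving 5.58°C.
From 2200 m to 4300 m (saturated): cools by 6 × 2.1 = 12.6°C, giving -7.02°C.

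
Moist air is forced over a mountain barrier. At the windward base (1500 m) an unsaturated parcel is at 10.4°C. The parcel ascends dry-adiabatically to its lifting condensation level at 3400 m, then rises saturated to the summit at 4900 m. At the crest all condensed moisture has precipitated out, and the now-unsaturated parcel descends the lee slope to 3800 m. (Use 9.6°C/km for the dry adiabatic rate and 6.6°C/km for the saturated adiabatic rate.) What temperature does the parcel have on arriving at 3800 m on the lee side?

Dry to 3400 m: -9.6 × 1.9 km = -18.24°C, so T = -7.84°C.
Saturated to 4900 m: -6.6 × 1.5 km = -9.9°C, so T = -17.74°C.
Dry descent to 3800 m: +9.6 × 1.1 km = +10.56°C, so T = -7.18°C.

-7.18°C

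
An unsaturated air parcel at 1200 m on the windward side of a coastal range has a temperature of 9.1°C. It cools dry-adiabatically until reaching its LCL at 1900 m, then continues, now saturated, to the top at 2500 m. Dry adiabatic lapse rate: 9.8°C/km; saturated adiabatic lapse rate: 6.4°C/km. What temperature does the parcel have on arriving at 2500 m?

-1.6°C

Dry to 1900 m: -9.8 × 0.7 km = -6.86°C, so T = 2.24°C.
Saturated to 2500 m: -6.4 × 0.6 km = -3.84°C, so T = -1.6°C.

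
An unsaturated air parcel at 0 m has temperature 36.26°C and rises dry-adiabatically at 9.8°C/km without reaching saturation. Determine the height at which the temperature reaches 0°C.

Height above start = (36.26 − 0) / 9.8 = 3.7 km
Altitude = 0 m + 3700 m = 3700 m

3700 m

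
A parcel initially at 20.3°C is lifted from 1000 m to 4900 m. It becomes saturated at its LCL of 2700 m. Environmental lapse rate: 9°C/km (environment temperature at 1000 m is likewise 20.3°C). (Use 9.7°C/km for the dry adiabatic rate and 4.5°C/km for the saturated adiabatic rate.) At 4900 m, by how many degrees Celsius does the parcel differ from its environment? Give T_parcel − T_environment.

+8.71°C (parcel warmer than environment)

Parcel:
  From 1000 m to 2700 m (dry): cools by 9.7 × 1.7 = 16.49°C, giving 3.81°C.
  From 2700 m to 4900 m (saturated): cools by 4.5 × 2.2 = 9.9°C, giving -6.09°C.
Environment:
  From 1000 m to 4900 m (environment): cools by 9 × 3.9 = 35.1°C, giving -14.8°C.
T_parcel − T_env = -6.09 − (-14.8) = +8.71°C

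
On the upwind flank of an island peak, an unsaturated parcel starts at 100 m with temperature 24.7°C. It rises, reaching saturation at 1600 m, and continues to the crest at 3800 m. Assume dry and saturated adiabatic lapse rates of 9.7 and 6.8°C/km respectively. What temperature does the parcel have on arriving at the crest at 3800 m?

100 → 1600 m (dry, 9.7°C/km): ΔT = -9.7 × 1.5 = -14.55°C → T = 10.15°C
1600 → 3800 m (saturated, 6.8°C/km): ΔT = -6.8 × 2.2 = -14.96°C → T = -4.81°C

-4.81°C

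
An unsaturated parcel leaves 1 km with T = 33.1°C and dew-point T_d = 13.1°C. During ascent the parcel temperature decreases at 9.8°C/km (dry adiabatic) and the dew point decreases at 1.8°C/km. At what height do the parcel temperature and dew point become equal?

T and T_d converge at 9.8 − 1.8 = 8°C per km
Height above start = (33.1 − 13.1) / 8 = 2.5 km
LCL altitude = 1000 m + 2500 m = 3500 m

3.5 km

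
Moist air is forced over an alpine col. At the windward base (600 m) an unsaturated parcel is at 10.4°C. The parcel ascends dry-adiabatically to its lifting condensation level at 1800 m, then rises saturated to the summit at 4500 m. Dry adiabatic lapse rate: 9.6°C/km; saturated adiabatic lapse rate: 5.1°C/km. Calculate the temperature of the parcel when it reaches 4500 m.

600 → 1800 m (dry, 9.6°C/km): ΔT = -9.6 × 1.2 = -11.52°C → T = -1.12°C
1800 → 4500 m (saturated, 5.1°C/km): ΔT = -5.1 × 2.7 = -13.77°C → T = -14.89°C

-14.89°C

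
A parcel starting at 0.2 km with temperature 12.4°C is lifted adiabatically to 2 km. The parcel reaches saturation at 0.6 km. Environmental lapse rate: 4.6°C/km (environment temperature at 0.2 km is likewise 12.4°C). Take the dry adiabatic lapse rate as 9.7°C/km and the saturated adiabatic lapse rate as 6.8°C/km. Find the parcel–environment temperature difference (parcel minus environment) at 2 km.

Parcel:
  200 → 600 m (dry, 9.7°C/km): ΔT = -9.7 × 0.4 = -3.88°C → T = 8.52°C
  600 → 2000 m (saturated, 6.8°C/km): ΔT = -6.8 × 1.4 = -9.52°C → T = -1°C
Environment:
  200 → 2000 m (environment, 4.6°C/km): ΔT = -4.6 × 1.8 = -8.28°C → T = 4.12°C
T_parcel − T_env = -1 − 4.12 = -5.12°C

-5.12°C (parcel cooler than environment)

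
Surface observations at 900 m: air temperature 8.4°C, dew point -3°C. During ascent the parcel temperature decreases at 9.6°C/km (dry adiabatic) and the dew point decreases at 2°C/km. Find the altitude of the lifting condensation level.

2400 m

T and T_d converge at 9.6 − 2 = 7.6°C per km
Height above start = (8.4 − (-3)) / 7.6 = 1.5 km
LCL altitude = 900 m + 1500 m = 2400 m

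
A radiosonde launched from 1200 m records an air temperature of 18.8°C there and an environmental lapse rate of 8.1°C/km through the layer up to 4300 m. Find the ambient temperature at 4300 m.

-6.31°C

From 1200 m to 4300 m (environmental): cools by 8.1 × 3.1 = 25.11°C, giving -6.31°C.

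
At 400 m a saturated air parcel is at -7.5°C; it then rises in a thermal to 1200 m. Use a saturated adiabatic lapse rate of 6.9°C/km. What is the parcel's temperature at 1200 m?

-13.02°C

From 400 m to 1200 m (saturated adiabatic): cools by 6.9 × 0.8 = 5.52°C, giving -13.02°C.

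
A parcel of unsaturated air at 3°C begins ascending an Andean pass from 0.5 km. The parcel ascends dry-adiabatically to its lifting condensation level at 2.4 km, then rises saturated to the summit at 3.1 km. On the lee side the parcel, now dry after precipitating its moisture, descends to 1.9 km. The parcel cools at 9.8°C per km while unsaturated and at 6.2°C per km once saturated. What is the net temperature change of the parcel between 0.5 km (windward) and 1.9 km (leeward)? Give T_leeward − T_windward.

Dry to 2400 m: -9.8 × 1.9 km = -18.62°C, so T = -15.62°C.
Saturated to 3100 m: -6.2 × 0.7 km = -4.34°C, so T = -19.96°C.
Dry descent to 1900 m: +9.8 × 1.2 km = +11.76°C, so T = -8.2°C.
Net change vs windward start: -8.2 − 3 = -11.2°C

-11.2°C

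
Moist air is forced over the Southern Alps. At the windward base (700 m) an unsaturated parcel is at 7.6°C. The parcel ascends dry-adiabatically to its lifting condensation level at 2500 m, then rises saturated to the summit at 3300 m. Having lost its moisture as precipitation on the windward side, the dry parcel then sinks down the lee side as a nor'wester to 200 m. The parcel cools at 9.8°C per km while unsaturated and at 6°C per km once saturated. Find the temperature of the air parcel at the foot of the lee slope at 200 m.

15.54°C

700–2500 m, dry: Δz = 1.8 km ⇒ ΔT = -17.64°C; T = -10.04°C
2500–3300 m, saturated: Δz = 0.8 km ⇒ ΔT = -4.8°C; T = -14.84°C
3300–200 m, dry descent: Δz = 3.1 km ⇒ ΔT = +30.38°C; T = 15.54°C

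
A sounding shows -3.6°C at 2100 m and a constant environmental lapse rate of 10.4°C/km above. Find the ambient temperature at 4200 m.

From 2100 m to 4200 m (environmental): cools by 10.4 × 2.1 = 21.84°C, giving -25.44°C.

-25.44°C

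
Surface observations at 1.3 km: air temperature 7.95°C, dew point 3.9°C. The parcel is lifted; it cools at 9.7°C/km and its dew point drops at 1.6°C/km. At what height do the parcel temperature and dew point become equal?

1.8 km

T and T_d converge at 9.7 − 1.6 = 8.1°C per km
Height above start = (7.95 − 3.9) / 8.1 = 0.5 km
LCL altitude = 1300 m + 500 m = 1800 m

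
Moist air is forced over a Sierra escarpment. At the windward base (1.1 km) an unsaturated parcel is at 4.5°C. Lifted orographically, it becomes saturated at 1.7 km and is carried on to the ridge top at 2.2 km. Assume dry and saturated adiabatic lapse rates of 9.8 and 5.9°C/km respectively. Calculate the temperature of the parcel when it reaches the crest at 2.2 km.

-4.33°C

1100 → 1700 m (dry, 9.8°C/km): ΔT = -9.8 × 0.6 = -5.88°C → T = -1.38°C
1700 → 2200 m (saturated, 5.9°C/km): ΔT = -5.9 × 0.5 = -2.95°C → T = -4.33°C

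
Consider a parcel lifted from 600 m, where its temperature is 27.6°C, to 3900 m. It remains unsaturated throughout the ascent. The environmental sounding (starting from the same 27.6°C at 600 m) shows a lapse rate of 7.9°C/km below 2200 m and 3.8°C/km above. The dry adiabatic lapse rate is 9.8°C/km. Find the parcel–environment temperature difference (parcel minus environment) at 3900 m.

-13.24°C (parcel cooler than environment)

Parcel:
  From 600 m to 3900 m (dry): cools by 9.8 × 3.3 = 32.34°C, giving -4.74°C.
Environment:
  From 600 m to 2200 m (environment, lower layer): cools by 7.9 × 1.6 = 12.64°C, giving 14.96°C.
  From 2200 m to 3900 m (environment, upper layer): cools by 3.8 × 1.7 = 6.46°C, giving 8.5°C.
T_parcel − T_env = -4.74 − 8.5 = -13.24°C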